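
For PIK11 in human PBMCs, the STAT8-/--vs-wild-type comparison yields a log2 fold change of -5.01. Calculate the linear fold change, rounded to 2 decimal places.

0.03

Fold change = 2^(-5.01) = 0.031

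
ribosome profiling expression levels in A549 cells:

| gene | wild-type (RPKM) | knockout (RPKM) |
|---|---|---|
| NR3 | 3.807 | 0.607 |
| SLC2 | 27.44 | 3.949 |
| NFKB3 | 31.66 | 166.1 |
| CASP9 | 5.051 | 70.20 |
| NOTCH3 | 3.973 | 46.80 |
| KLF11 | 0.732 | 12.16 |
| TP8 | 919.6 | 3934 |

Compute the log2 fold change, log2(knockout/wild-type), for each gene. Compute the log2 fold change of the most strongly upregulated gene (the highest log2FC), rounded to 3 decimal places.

log2(0.607/3.807) = -2.649  (NR3)
log2(3.949/27.44) = -2.797  (SLC2)
log2(166.1/31.66) = 2.391  (NFKB3)
log2(70.20/5.051) = 3.797  (CASP9)
log2(46.80/3.973) = 3.558  (NOTCH3)
log2(12.16/0.732) = 4.054  (KLF11)
log2(3934/919.6) = 2.097  (TP8)
KLF11 is most strongly upregulated.

4.054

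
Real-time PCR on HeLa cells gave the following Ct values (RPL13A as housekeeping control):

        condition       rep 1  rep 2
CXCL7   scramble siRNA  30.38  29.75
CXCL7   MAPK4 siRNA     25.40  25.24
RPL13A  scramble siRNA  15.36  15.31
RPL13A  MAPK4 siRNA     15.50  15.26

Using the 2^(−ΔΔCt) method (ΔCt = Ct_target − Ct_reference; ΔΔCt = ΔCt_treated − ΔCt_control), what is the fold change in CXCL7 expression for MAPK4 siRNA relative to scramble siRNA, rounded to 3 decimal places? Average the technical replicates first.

27.665

Mean Ct: CXCL7 scramble siRNA 30.065; CXCL7 MAPK4 siRNA 25.320; RPL13A scramble siRNA 15.335; RPL13A MAPK4 siRNA 15.380
ΔCt(scramble siRNA) = 30.065 − 15.335 = 14.730
ΔCt(MAPK4 siRNA) = 25.320 − 15.380 = 9.940
ΔΔCt = 9.940 − 14.730 = -4.790
Fold change = 2^(−(-4.790)) = 2^4.790 = 27.6652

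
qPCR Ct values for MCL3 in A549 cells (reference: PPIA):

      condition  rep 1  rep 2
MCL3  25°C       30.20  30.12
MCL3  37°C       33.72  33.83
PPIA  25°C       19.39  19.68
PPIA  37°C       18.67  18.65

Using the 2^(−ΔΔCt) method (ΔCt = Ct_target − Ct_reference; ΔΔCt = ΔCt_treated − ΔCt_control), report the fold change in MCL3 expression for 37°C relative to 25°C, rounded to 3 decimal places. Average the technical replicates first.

0.045

Mean Ct: MCL3 25°C 30.160; MCL3 37°C 33.775; PPIA 25°C 19.535; PPIA 37°C 18.660
ΔCt(25°C) = 30.160 − 19.535 = 10.625
ΔCt(37°C) = 33.775 − 18.660 = 15.115
ΔΔCt = 15.115 − 10.625 = 4.490
Fold change = 2^(−4.490) = 0.0445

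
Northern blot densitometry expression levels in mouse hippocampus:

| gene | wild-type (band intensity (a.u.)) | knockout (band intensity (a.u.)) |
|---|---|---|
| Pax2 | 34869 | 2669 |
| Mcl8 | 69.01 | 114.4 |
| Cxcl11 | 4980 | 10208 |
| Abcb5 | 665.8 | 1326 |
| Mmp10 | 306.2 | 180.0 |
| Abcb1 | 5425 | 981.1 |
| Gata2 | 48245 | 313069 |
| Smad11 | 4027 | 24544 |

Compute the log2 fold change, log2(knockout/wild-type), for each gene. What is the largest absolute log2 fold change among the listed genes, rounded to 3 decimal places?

3.708

log2(2669/34869) = -3.708  (Pax2)
log2(114.4/69.01) = 0.729  (Mcl8)
log2(10208/4980) = 1.035  (Cxcl11)
log2(1326/665.8) = 0.994  (Abcb5)
log2(180.0/306.2) = -0.766  (Mmp10)
log2(981.1/5425) = -2.467  (Abcb1)
log2(313069/48245) = 2.698  (Gata2)
log2(24544/4027) = 2.608  (Smad11)
The largest magnitude belongs to Pax2.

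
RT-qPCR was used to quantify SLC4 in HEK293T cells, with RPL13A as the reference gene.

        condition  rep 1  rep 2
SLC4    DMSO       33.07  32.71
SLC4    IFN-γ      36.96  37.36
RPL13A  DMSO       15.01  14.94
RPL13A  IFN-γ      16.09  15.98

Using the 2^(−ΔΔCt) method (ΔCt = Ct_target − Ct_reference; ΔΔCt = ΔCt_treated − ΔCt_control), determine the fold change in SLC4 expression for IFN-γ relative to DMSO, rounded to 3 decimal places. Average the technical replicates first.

0.108

Mean Ct: SLC4 DMSO 32.890; SLC4 IFN-γ 37.160; RPL13A DMSO 14.975; RPL13A IFN-γ 16.035
ΔCt(DMSO) = 32.890 − 14.975 = 17.915
ΔCt(IFN-γ) = 37.160 − 16.035 = 21.125
ΔΔCt = 21.125 − 17.915 = 3.210
Fold change = 2^(−3.210) = 0.1081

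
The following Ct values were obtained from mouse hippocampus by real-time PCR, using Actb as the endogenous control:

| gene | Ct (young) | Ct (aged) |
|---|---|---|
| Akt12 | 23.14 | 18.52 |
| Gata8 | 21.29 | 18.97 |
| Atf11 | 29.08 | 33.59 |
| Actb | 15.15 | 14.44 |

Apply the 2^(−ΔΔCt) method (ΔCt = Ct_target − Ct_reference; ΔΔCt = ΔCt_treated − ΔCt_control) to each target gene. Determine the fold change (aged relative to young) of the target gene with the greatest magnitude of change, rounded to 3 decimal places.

0.027

Akt12: ΔΔCt = (18.52−14.44) − (23.14−15.15) = 4.08 − 7.99 = -3.91; fold change = 2^3.91 = 15.032
Gata8: ΔΔCt = (18.97−14.44) − (21.29−15.15) = 4.53 − 6.14 = -1.61; fold change = 2^1.61 = 3.053
Atf11: ΔΔCt = (33.59−14.44) − (29.08−15.15) = 19.15 − 13.93 = 5.22; fold change = 2^-5.22 = 0.027
Atf11 has the largest |ΔΔCt| = 5.22.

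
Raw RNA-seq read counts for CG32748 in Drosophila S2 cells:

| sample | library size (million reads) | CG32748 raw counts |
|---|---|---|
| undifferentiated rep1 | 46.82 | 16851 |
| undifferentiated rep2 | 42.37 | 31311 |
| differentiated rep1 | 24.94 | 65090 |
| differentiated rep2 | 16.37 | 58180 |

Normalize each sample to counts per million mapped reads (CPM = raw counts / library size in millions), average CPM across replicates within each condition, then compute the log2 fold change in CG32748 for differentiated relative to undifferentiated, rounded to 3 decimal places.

2.488

CPM(undifferentiated rep1) = 16851 / 46.82 = 359.9103
CPM(undifferentiated rep2) = 31311 / 42.37 = 738.9899
CPM(differentiated rep1) = 65090 / 24.94 = 2609.8637
CPM(differentiated rep2) = 58180 / 16.37 = 3554.0623
mean CPM(undifferentiated) = 549.4501; mean CPM(differentiated) = 3081.9630
Fold change = 3081.9630 / 549.4501 = 5.60918
log2(5.60918) = 2.4878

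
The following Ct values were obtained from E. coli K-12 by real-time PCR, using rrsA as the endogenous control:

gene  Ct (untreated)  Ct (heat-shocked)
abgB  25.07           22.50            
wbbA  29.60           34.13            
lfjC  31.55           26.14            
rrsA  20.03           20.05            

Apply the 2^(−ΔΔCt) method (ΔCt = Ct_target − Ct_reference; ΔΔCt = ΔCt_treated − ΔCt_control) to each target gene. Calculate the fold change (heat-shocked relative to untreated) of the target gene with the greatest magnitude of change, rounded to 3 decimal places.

43.111

abgB: ΔΔCt = (22.50−20.05) − (25.07−20.03) = 2.45 − 5.04 = -2.59; fold change = 2^2.59 = 6.021
wbbA: ΔΔCt = (34.13−20.05) − (29.60−20.03) = 14.08 − 9.57 = 4.51; fold change = 2^-4.51 = 0.044
lfjC: ΔΔCt = (26.14−20.05) − (31.55−20.03) = 6.09 − 11.52 = -5.43; fold change = 2^5.43 = 43.111
lfjC has the largest |ΔΔCt| = 5.43.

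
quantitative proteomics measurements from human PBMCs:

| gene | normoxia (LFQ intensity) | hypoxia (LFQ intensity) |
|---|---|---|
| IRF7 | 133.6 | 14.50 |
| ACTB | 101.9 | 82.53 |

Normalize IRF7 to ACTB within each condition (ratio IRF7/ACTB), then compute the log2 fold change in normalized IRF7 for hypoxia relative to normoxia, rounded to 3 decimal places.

-2.900

IRF7/ACTB (normoxia) = 133.6 / 101.9 = 1.3111
IRF7/ACTB (hypoxia) = 14.50 / 82.53 = 0.17569
Fold change = 0.17569 / 1.3111 = 0.1340
log2(0.1340) = -2.8996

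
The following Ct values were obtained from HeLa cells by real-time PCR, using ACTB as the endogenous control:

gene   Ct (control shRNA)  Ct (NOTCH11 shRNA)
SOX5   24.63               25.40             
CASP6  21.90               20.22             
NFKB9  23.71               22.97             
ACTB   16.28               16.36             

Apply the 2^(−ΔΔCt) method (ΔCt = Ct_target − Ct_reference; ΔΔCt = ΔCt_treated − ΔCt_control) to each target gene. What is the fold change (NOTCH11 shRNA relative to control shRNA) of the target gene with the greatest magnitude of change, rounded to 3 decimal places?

3.387

SOX5: ΔΔCt = (25.40−16.36) − (24.63−16.28) = 9.04 − 8.35 = 0.69; fold change = 2^-0.69 = 0.620
CASP6: ΔΔCt = (20.22−16.36) − (21.90−16.28) = 3.86 − 5.62 = -1.76; fold change = 2^1.76 = 3.387
NFKB9: ΔΔCt = (22.97−16.36) − (23.71−16.28) = 6.61 − 7.43 = -0.82; fold change = 2^0.82 = 1.765
CASP6 has the largest |ΔΔCt| = 1.76.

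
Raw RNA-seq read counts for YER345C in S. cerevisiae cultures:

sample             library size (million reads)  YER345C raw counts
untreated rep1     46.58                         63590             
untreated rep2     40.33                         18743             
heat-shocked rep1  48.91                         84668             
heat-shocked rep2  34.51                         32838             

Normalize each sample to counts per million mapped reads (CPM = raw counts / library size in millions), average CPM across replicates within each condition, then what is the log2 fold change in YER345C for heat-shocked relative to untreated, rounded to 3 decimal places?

CPM(untreated rep1) = 63590 / 46.58 = 1365.1782
CPM(untreated rep2) = 18743 / 40.33 = 464.7409
CPM(heat-shocked rep1) = 84668 / 48.91 = 1731.0979
CPM(heat-shocked rep2) = 32838 / 34.51 = 951.5503
mean CPM(untreated) = 914.9595; mean CPM(heat-shocked) = 1341.3241
Fold change = 1341.3241 / 914.9595 = 1.46599
log2(1.46599) = 0.5519

0.552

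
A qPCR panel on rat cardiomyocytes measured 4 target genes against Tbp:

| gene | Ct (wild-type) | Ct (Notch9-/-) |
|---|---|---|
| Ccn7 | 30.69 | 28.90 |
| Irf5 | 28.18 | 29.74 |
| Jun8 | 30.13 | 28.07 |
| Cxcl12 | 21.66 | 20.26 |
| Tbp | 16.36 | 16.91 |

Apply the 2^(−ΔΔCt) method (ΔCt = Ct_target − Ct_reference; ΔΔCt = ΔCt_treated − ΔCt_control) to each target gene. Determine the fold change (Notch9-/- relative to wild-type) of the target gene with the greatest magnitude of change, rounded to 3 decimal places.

Ccn7: ΔΔCt = (28.90−16.91) − (30.69−16.36) = 11.99 − 14.33 = -2.34; fold change = 2^2.34 = 5.063
Irf5: ΔΔCt = (29.74−16.91) − (28.18−16.36) = 12.83 − 11.82 = 1.01; fold change = 2^-1.01 = 0.497
Jun8: ΔΔCt = (28.07−16.91) − (30.13−16.36) = 11.16 − 13.77 = -2.61; fold change = 2^2.61 = 6.105
Cxcl12: ΔΔCt = (20.26−16.91) − (21.66−16.36) = 3.35 − 5.30 = -1.95; fold change = 2^1.95 = 3.864
Jun8 has the largest |ΔΔCt| = 2.61.

6.105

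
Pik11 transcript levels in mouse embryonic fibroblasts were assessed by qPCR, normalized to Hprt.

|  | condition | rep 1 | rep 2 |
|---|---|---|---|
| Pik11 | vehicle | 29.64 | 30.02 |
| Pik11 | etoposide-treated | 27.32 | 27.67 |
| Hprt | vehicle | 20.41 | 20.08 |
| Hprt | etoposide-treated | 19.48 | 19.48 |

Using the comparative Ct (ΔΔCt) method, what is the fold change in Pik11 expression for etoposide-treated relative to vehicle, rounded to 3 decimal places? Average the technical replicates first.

2.969

Mean Ct: Pik11 vehicle 29.830; Pik11 etoposide-treated 27.495; Hprt vehicle 20.245; Hprt etoposide-treated 19.480
ΔCt(vehicle) = 29.830 − 20.245 = 9.585
ΔCt(etoposide-treated) = 27.495 − 19.480 = 8.015
ΔΔCt = 8.015 − 9.585 = -1.570
Fold change = 2^(−(-1.570)) = 2^1.570 = 2.9690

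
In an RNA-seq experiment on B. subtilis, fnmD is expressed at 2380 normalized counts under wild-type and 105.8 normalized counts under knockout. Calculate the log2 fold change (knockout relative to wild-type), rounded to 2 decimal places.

Fold change = 105.8 / 2380 = 0.0445
log2(0.0445) = -4.492

-4.49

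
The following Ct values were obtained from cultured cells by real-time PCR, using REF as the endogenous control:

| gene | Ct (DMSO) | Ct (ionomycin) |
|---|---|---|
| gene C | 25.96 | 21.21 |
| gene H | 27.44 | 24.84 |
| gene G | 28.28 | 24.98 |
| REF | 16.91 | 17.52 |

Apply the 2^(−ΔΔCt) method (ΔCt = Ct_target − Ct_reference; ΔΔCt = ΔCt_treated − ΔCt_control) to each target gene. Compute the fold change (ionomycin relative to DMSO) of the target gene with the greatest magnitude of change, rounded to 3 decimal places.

41.070

gene C: ΔΔCt = (21.21−17.52) − (25.96−16.91) = 3.69 − 9.05 = -5.36; fold change = 2^5.36 = 41.070
gene H: ΔΔCt = (24.84−17.52) − (27.44−16.91) = 7.32 − 10.53 = -3.21; fold change = 2^3.21 = 9.254
gene G: ΔΔCt = (24.98−17.52) − (28.28−16.91) = 7.46 − 11.37 = -3.91; fold change = 2^3.91 = 15.032
gene C has the largest |ΔΔCt| = 5.36.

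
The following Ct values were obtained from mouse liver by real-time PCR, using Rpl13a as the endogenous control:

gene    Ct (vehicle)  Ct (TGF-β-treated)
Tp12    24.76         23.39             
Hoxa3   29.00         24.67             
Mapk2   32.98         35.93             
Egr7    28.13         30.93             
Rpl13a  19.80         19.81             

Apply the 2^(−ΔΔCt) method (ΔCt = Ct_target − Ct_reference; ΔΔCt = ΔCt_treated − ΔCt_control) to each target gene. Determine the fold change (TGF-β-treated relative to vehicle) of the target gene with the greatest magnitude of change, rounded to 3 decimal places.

20.252

Tp12: ΔΔCt = (23.39−19.81) − (24.76−19.80) = 3.58 − 4.96 = -1.38; fold change = 2^1.38 = 2.603
Hoxa3: ΔΔCt = (24.67−19.81) − (29.00−19.80) = 4.86 − 9.20 = -4.34; fold change = 2^4.34 = 20.252
Mapk2: ΔΔCt = (35.93−19.81) − (32.98−19.80) = 16.12 − 13.18 = 2.94; fold change = 2^-2.94 = 0.130
Egr7: ΔΔCt = (30.93−19.81) − (28.13−19.80) = 11.12 − 8.33 = 2.79; fold change = 2^-2.79 = 0.145
Hoxa3 has the largest |ΔΔCt| = 4.34.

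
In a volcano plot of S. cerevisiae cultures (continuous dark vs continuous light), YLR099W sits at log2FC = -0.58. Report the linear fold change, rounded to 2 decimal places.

0.67

Fold change = 2^(-0.58) = 0.669
That is, YLR099W drops to 66.9% of the continuous light level.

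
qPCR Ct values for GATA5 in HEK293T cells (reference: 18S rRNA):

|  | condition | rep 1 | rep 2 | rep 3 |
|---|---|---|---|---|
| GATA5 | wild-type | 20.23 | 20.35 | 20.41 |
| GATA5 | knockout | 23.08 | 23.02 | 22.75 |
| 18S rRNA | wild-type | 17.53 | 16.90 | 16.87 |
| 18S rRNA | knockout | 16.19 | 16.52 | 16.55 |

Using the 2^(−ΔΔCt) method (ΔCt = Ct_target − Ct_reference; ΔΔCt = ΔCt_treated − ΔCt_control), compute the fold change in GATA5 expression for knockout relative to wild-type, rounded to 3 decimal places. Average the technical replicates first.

0.102

Mean Ct: GATA5 wild-type 20.330; GATA5 knockout 22.950; 18S rRNA wild-type 17.100; 18S rRNA knockout 16.420
ΔCt(wild-type) = 20.330 − 17.100 = 3.230
ΔCt(knockout) = 22.950 − 16.420 = 6.530
ΔΔCt = 6.530 − 3.230 = 3.300
Fold change = 2^(−3.300) = 0.1015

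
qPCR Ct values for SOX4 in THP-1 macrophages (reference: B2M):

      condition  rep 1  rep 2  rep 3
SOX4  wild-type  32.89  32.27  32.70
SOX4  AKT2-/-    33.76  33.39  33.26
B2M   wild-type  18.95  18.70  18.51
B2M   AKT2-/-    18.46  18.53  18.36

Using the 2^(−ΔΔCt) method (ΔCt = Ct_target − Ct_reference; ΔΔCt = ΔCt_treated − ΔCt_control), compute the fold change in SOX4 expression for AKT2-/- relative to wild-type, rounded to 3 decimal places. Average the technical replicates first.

0.460

Mean Ct: SOX4 wild-type 32.620; SOX4 AKT2-/- 33.470; B2M wild-type 18.720; B2M AKT2-/- 18.450
ΔCt(wild-type) = 32.620 − 18.720 = 13.900
ΔCt(AKT2-/-) = 33.470 − 18.450 = 15.020
ΔΔCt = 15.020 − 13.900 = 1.120
Fold change = 2^(−1.120) = 0.4601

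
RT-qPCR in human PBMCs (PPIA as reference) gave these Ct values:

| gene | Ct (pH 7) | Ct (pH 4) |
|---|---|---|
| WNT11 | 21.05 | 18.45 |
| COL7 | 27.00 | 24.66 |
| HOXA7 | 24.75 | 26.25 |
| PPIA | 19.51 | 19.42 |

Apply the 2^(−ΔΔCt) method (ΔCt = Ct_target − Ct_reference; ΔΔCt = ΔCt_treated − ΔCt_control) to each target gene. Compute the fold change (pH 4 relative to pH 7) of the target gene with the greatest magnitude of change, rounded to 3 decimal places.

WNT11: ΔΔCt = (18.45−19.42) − (21.05−19.51) = -0.97 − 1.54 = -2.51; fold change = 2^2.51 = 5.696
COL7: ΔΔCt = (24.66−19.42) − (27.00−19.51) = 5.24 − 7.49 = -2.25; fold change = 2^2.25 = 4.757
HOXA7: ΔΔCt = (26.25−19.42) − (24.75−19.51) = 6.83 − 5.24 = 1.59; fold change = 2^-1.59 = 0.332
WNT11 has the largest |ΔΔCt| = 2.51.

5.696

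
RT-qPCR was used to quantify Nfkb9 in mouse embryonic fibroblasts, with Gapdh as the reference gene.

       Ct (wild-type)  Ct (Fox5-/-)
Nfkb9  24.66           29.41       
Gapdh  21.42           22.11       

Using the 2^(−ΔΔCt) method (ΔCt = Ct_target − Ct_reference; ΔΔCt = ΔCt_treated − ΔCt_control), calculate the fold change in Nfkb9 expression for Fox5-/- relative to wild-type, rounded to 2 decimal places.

0.06

ΔCt(wild-type) = 24.660 − 21.420 = 3.240
ΔCt(Fox5-/-) = 29.410 − 22.110 = 7.300
ΔΔCt = 7.300 − 3.240 = 4.060
Fold change = 2^(−4.060) = 0.060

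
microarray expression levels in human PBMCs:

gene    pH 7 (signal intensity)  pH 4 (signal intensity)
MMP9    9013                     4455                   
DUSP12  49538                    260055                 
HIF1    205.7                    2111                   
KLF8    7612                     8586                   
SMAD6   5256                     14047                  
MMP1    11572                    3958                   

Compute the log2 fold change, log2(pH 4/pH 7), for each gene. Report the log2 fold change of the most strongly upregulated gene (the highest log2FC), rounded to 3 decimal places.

log2(4455/9013) = -1.017  (MMP9)
log2(260055/49538) = 2.392  (DUSP12)
log2(2111/205.7) = 3.359  (HIF1)
log2(8586/7612) = 0.174  (KLF8)
log2(14047/5256) = 1.418  (SMAD6)
log2(3958/11572) = -1.548  (MMP1)
HIF1 is most strongly upregulated.

3.359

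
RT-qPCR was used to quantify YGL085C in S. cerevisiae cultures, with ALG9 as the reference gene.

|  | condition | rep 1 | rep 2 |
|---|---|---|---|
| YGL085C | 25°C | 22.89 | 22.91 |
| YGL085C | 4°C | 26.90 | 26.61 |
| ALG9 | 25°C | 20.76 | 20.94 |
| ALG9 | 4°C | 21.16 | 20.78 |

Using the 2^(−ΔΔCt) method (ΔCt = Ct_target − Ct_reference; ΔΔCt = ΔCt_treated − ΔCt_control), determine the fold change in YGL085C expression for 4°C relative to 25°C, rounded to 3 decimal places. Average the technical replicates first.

0.075

Mean Ct: YGL085C 25°C 22.900; YGL085C 4°C 26.755; ALG9 25°C 20.850; ALG9 4°C 20.970
ΔCt(25°C) = 22.900 − 20.850 = 2.050
ΔCt(4°C) = 26.755 − 20.970 = 5.785
ΔΔCt = 5.785 − 2.050 = 3.735
Fold change = 2^(−3.735) = 0.0751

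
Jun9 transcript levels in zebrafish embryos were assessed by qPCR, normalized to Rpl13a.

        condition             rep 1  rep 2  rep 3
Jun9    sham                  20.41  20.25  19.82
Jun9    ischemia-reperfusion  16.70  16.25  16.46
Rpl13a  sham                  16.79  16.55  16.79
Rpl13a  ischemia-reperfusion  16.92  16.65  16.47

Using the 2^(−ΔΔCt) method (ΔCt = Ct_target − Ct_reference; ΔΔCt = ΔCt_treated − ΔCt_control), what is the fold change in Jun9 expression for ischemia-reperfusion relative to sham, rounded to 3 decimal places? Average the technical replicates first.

12.641

Mean Ct: Jun9 sham 20.160; Jun9 ischemia-reperfusion 16.470; Rpl13a sham 16.710; Rpl13a ischemia-reperfusion 16.680
ΔCt(sham) = 20.160 − 16.710 = 3.450
ΔCt(ischemia-reperfusion) = 16.470 − 16.680 = -0.210
ΔΔCt = -0.210 − 3.450 = -3.660
Fold change = 2^(−(-3.660)) = 2^3.660 = 12.6407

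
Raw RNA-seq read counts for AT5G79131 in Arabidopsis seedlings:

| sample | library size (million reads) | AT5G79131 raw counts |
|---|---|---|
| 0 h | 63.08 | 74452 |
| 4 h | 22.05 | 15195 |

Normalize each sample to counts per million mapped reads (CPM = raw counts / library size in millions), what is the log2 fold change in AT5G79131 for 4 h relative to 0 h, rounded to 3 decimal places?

-0.776

CPM(0 h) = 74452 / 63.08 = 1180.2790
CPM(4 h) = 15195 / 22.05 = 689.1156
Fold change = 689.1156 / 1180.2790 = 0.58386
log2(0.58386) = -0.7763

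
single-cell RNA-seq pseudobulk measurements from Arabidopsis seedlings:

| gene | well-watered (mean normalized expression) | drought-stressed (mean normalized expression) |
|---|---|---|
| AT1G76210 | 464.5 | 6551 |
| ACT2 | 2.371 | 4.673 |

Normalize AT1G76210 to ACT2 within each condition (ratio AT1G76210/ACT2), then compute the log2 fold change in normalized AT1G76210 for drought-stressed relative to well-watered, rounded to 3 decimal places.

AT1G76210/ACT2 (well-watered) = 464.5 / 2.371 = 195.91
AT1G76210/ACT2 (drought-stressed) = 6551 / 4.673 = 1401.9
Fold change = 1401.9 / 195.91 = 7.1558
log2(7.1558) = 2.8391

2.839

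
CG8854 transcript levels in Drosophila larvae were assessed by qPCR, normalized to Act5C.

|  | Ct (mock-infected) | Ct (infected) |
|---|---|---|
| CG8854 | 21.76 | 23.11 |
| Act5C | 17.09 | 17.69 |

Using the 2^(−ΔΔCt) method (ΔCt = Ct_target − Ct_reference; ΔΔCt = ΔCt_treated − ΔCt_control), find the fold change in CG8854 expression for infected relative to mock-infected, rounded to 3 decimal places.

ΔCt(mock-infected) = 21.760 − 17.090 = 4.670
ΔCt(infected) = 23.110 − 17.690 = 5.420
ΔΔCt = 5.420 − 4.670 = 0.750
Fold change = 2^(−0.750) = 0.5946

0.595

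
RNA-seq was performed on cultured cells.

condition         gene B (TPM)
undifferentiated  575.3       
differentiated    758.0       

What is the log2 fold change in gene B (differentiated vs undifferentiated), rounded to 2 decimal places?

0.40

Fold change = 758.0 / 575.3 = 1.3176
log2(1.3176) = 0.398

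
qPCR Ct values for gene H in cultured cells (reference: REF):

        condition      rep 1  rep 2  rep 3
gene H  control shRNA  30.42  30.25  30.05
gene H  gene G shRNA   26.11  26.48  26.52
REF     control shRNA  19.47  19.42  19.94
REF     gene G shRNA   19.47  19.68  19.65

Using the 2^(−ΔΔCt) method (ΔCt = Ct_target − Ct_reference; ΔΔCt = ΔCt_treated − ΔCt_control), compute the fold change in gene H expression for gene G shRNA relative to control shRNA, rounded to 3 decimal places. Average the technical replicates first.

Mean Ct: gene H control shRNA 30.240; gene H gene G shRNA 26.370; REF control shRNA 19.610; REF gene G shRNA 19.600
ΔCt(control shRNA) = 30.240 − 19.610 = 10.630
ΔCt(gene G shRNA) = 26.370 − 19.600 = 6.770
ΔΔCt = 6.770 − 10.630 = -3.860
Fold change = 2^(−(-3.860)) = 2^3.860 = 14.5203

14.520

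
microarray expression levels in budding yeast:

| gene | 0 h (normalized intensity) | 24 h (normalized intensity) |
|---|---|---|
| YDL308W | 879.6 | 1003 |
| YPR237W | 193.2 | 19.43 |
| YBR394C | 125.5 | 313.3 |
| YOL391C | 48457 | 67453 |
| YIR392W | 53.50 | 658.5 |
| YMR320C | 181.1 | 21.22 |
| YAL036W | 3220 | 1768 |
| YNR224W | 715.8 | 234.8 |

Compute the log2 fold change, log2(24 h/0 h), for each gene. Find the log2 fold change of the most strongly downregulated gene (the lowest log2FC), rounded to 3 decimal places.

log2(1003/879.6) = 0.189  (YDL308W)
log2(19.43/193.2) = -3.314  (YPR237W)
log2(313.3/125.5) = 1.320  (YBR394C)
log2(67453/48457) = 0.477  (YOL391C)
log2(658.5/53.50) = 3.622  (YIR392W)
log2(21.22/181.1) = -3.093  (YMR320C)
log2(1768/3220) = -0.865  (YAL036W)
log2(234.8/715.8) = -1.608  (YNR224W)
YPR237W is most strongly downregulated.

-3.314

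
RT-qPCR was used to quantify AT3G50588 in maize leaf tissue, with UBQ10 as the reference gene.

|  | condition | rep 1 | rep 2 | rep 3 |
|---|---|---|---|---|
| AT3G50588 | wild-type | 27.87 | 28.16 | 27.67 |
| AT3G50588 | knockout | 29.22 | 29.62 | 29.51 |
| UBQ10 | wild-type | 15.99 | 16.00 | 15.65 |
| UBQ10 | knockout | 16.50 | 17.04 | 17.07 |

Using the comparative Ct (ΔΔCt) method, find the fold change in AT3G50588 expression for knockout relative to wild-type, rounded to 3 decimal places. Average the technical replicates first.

Mean Ct: AT3G50588 wild-type 27.900; AT3G50588 knockout 29.450; UBQ10 wild-type 15.880; UBQ10 knockout 16.870
ΔCt(wild-type) = 27.900 − 15.880 = 12.020
ΔCt(knockout) = 29.450 − 16.870 = 12.580
ΔΔCt = 12.580 − 12.020 = 0.560
Fold change = 2^(−0.560) = 0.6783

0.678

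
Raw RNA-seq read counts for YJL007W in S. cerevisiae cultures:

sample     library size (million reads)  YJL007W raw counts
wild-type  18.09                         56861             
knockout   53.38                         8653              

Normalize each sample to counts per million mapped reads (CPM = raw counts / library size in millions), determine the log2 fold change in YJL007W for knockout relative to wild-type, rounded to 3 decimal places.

-4.277

CPM(wild-type) = 56861 / 18.09 = 3143.2283
CPM(knockout) = 8653 / 53.38 = 162.1019
Fold change = 162.1019 / 3143.2283 = 0.05157
log2(0.05157) = -4.2773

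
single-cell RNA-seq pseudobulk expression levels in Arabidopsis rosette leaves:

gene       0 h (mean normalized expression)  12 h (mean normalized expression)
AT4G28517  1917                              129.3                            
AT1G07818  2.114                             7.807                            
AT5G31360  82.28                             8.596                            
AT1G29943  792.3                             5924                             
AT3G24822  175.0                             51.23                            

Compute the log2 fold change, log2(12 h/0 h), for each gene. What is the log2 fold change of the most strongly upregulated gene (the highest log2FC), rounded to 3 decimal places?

2.902

log2(129.3/1917) = -3.890  (AT4G28517)
log2(7.807/2.114) = 1.885  (AT1G07818)
log2(8.596/82.28) = -3.259  (AT5G31360)
log2(5924/792.3) = 2.902  (AT1G29943)
log2(51.23/175.0) = -1.772  (AT3G24822)
AT1G29943 is most strongly upregulated.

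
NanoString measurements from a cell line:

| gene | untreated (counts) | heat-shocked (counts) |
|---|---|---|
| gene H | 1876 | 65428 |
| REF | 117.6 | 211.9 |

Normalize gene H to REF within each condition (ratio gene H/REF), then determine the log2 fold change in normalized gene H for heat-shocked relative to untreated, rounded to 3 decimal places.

gene H/REF (untreated) = 1876 / 117.6 = 15.952
gene H/REF (heat-shocked) = 65428 / 211.9 = 308.77
Fold change = 308.77 / 15.952 = 19.3556
log2(19.3556) = 4.2747

4.275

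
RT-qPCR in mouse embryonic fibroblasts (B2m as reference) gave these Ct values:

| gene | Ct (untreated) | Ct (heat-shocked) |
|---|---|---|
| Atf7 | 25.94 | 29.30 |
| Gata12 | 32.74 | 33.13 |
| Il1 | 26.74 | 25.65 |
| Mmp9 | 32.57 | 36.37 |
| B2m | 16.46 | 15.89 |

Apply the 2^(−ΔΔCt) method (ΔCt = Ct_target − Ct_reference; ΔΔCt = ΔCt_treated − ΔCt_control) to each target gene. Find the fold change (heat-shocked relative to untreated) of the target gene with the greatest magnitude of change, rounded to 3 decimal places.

0.048

Atf7: ΔΔCt = (29.30−15.89) − (25.94−16.46) = 13.41 − 9.48 = 3.93; fold change = 2^-3.93 = 0.066
Gata12: ΔΔCt = (33.13−15.89) − (32.74−16.46) = 17.24 − 16.28 = 0.96; fold change = 2^-0.96 = 0.514
Il1: ΔΔCt = (25.65−15.89) − (26.74−16.46) = 9.76 − 10.28 = -0.52; fold change = 2^0.52 = 1.434
Mmp9: ΔΔCt = (36.37−15.89) − (32.57−16.46) = 20.48 − 16.11 = 4.37; fold change = 2^-4.37 = 0.048
Mmp9 has the largest |ΔΔCt| = 4.37.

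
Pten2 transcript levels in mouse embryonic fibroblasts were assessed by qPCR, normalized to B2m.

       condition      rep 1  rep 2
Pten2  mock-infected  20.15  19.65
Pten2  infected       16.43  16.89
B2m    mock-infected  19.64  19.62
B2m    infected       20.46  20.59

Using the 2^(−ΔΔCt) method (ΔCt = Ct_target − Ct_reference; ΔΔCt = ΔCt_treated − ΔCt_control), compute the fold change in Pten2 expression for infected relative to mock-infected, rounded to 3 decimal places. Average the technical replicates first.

17.569

Mean Ct: Pten2 mock-infected 19.900; Pten2 infected 16.660; B2m mock-infected 19.630; B2m infected 20.525
ΔCt(mock-infected) = 19.900 − 19.630 = 0.270
ΔCt(infected) = 16.660 − 20.525 = -3.865
ΔΔCt = -3.865 − 0.270 = -4.135
Fold change = 2^(−(-4.135)) = 2^4.135 = 17.5695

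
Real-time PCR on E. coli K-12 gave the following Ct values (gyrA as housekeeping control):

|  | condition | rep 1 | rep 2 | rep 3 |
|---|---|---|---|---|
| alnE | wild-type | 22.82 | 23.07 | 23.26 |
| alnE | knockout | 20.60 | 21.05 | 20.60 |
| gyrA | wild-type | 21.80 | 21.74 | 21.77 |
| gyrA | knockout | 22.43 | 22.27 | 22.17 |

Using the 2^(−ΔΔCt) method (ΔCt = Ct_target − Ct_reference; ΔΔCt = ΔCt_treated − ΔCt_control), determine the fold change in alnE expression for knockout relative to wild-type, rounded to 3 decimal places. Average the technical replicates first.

Mean Ct: alnE wild-type 23.050; alnE knockout 20.750; gyrA wild-type 21.770; gyrA knockout 22.290
ΔCt(wild-type) = 23.050 − 21.770 = 1.280
ΔCt(knockout) = 20.750 − 22.290 = -1.540
ΔΔCt = -1.540 − 1.280 = -2.820
Fold change = 2^(−(-2.820)) = 2^2.820 = 7.0616

7.062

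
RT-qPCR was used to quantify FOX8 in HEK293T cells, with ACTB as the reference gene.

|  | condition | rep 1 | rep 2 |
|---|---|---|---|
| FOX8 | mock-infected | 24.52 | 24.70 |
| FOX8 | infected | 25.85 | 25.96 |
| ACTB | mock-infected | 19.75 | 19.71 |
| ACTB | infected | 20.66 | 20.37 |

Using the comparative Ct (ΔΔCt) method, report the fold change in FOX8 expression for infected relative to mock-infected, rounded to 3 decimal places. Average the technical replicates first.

Mean Ct: FOX8 mock-infected 24.610; FOX8 infected 25.905; ACTB mock-infected 19.730; ACTB infected 20.515
ΔCt(mock-infected) = 24.610 − 19.730 = 4.880
ΔCt(infected) = 25.905 − 20.515 = 5.390
ΔΔCt = 5.390 − 4.880 = 0.510
Fold change = 2^(−0.510) = 0.7022

0.702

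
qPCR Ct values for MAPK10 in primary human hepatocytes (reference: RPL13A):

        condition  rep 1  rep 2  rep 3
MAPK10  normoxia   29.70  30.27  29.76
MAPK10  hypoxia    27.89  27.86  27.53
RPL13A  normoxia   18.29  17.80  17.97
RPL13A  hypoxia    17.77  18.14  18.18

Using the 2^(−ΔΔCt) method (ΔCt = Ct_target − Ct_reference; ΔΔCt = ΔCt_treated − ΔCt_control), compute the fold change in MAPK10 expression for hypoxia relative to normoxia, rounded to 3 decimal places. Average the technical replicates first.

4.469

Mean Ct: MAPK10 normoxia 29.910; MAPK10 hypoxia 27.760; RPL13A normoxia 18.020; RPL13A hypoxia 18.030
ΔCt(normoxia) = 29.910 − 18.020 = 11.890
ΔCt(hypoxia) = 27.760 − 18.030 = 9.730
ΔΔCt = 9.730 − 11.890 = -2.160
Fold change = 2^(−(-2.160)) = 2^2.160 = 4.4691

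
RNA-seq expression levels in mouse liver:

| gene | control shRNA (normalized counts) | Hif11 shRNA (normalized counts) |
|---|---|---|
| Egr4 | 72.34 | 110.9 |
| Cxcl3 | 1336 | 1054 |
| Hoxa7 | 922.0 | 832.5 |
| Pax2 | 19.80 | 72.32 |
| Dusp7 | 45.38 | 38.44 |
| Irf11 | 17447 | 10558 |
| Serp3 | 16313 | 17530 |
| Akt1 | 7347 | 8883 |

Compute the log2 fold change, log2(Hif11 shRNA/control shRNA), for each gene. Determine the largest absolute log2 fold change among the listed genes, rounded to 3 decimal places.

log2(110.9/72.34) = 0.616  (Egr4)
log2(1054/1336) = -0.342  (Cxcl3)
log2(832.5/922.0) = -0.147  (Hoxa7)
log2(72.32/19.80) = 1.869  (Pax2)
log2(38.44/45.38) = -0.239  (Dusp7)
log2(10558/17447) = -0.725  (Irf11)
log2(17530/16313) = 0.104  (Serp3)
log2(8883/7347) = 0.274  (Akt1)
The largest magnitude belongs to Pax2.

1.869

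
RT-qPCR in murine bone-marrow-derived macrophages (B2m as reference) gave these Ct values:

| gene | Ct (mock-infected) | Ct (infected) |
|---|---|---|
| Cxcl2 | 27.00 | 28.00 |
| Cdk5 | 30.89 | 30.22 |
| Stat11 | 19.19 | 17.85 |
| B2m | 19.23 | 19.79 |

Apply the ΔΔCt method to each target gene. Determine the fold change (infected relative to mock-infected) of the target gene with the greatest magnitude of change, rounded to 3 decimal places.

Cxcl2: ΔΔCt = (28.00−19.79) − (27.00−19.23) = 8.21 − 7.77 = 0.44; fold change = 2^-0.44 = 0.737
Cdk5: ΔΔCt = (30.22−19.79) − (30.89−19.23) = 10.43 − 11.66 = -1.23; fold change = 2^1.23 = 2.346
Stat11: ΔΔCt = (17.85−19.79) − (19.19−19.23) = -1.94 − (-0.04) = -1.90; fold change = 2^1.90 = 3.732
Stat11 has the largest |ΔΔCt| = 1.90.

3.732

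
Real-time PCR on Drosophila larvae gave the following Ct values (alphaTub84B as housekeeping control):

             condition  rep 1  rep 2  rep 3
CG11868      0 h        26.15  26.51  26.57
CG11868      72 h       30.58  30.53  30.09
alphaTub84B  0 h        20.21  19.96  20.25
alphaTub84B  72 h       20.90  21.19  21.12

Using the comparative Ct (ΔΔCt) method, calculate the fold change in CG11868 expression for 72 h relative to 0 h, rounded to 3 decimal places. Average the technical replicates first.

0.120

Mean Ct: CG11868 0 h 26.410; CG11868 72 h 30.400; alphaTub84B 0 h 20.140; alphaTub84B 72 h 21.070
ΔCt(0 h) = 26.410 − 20.140 = 6.270
ΔCt(72 h) = 30.400 − 21.070 = 9.330
ΔΔCt = 9.330 − 6.270 = 3.060
Fold change = 2^(−3.060) = 0.1199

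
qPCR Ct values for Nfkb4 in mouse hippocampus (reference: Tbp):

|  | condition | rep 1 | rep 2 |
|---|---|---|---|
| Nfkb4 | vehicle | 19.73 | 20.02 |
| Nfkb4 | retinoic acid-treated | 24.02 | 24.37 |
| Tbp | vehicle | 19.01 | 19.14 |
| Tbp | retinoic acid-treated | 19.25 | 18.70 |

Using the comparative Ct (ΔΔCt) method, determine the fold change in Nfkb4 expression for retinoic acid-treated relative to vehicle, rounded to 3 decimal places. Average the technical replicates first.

Mean Ct: Nfkb4 vehicle 19.875; Nfkb4 retinoic acid-treated 24.195; Tbp vehicle 19.075; Tbp retinoic acid-treated 18.975
ΔCt(vehicle) = 19.875 − 19.075 = 0.800
ΔCt(retinoic acid-treated) = 24.195 − 18.975 = 5.220
ΔΔCt = 5.220 − 0.800 = 4.420
Fold change = 2^(−4.420) = 0.0467

0.047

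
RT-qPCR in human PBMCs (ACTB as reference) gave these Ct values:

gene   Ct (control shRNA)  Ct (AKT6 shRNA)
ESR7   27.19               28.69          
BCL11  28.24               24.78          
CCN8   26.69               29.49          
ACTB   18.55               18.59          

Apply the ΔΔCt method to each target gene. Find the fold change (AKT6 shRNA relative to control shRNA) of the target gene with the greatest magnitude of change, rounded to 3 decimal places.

ESR7: ΔΔCt = (28.69−18.59) − (27.19−18.55) = 10.10 − 8.64 = 1.46; fold change = 2^-1.46 = 0.363
BCL11: ΔΔCt = (24.78−18.59) − (28.24−18.55) = 6.19 − 9.69 = -3.50; fold change = 2^3.50 = 11.314
CCN8: ΔΔCt = (29.49−18.59) − (26.69−18.55) = 10.90 − 8.14 = 2.76; fold change = 2^-2.76 = 0.148
BCL11 has the largest |ΔΔCt| = 3.50.

11.314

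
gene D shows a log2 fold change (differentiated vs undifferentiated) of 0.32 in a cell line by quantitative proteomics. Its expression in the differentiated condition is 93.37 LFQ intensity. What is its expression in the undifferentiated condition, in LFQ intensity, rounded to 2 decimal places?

Fold change = 2^(0.32) = 1.2483
undifferentiated expression = 93.37 / 1.2483 = 74.80

74.80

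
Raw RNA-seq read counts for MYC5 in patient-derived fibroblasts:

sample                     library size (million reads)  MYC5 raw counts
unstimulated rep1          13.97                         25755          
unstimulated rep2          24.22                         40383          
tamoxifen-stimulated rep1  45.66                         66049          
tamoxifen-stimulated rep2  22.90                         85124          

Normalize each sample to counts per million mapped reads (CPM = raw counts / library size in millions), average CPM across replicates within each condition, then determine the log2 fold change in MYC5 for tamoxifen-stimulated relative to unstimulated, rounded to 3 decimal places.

CPM(unstimulated rep1) = 25755 / 13.97 = 1843.5934
CPM(unstimulated rep2) = 40383 / 24.22 = 1667.3410
CPM(tamoxifen-stimulated rep1) = 66049 / 45.66 = 1446.5396
CPM(tamoxifen-stimulated rep2) = 85124 / 22.90 = 3717.2052
mean CPM(unstimulated) = 1755.4672; mean CPM(tamoxifen-stimulated) = 2581.8724
Fold change = 2581.8724 / 1755.4672 = 1.47076
log2(1.47076) = 0.5566

0.557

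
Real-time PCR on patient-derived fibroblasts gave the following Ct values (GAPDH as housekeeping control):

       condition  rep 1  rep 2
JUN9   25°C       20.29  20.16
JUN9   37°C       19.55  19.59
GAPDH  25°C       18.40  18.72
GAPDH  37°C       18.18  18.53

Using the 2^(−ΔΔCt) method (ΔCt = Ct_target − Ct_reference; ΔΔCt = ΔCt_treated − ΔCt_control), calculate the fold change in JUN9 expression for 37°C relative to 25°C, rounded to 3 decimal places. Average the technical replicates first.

Mean Ct: JUN9 25°C 20.225; JUN9 37°C 19.570; GAPDH 25°C 18.560; GAPDH 37°C 18.355
ΔCt(25°C) = 20.225 − 18.560 = 1.665
ΔCt(37°C) = 19.570 − 18.355 = 1.215
ΔΔCt = 1.215 − 1.665 = -0.450
Fold change = 2^(−(-0.450)) = 2^0.450 = 1.3660

1.366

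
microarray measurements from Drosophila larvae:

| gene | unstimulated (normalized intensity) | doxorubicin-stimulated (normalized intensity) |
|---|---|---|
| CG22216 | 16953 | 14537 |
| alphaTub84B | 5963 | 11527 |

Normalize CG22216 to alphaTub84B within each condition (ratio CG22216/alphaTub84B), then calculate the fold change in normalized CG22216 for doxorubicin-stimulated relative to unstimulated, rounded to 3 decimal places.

0.444

CG22216/alphaTub84B (unstimulated) = 16953 / 5963 = 2.843
CG22216/alphaTub84B (doxorubicin-stimulated) = 14537 / 11527 = 1.2611
Fold change = 1.2611 / 2.843 = 0.4436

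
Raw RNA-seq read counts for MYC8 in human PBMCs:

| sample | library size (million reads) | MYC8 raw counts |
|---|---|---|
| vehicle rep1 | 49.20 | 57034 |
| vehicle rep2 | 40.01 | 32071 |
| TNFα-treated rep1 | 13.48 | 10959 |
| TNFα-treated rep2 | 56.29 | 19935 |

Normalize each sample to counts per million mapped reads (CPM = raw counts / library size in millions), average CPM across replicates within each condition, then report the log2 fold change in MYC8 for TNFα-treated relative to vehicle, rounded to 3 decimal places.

CPM(vehicle rep1) = 57034 / 49.20 = 1159.2276
CPM(vehicle rep2) = 32071 / 40.01 = 801.5746
CPM(TNFα-treated rep1) = 10959 / 13.48 = 812.9822
CPM(TNFα-treated rep2) = 19935 / 56.29 = 354.1482
mean CPM(vehicle) = 980.4011; mean CPM(TNFα-treated) = 583.5652
Fold change = 583.5652 / 980.4011 = 0.59523
log2(0.59523) = -0.7485

-0.748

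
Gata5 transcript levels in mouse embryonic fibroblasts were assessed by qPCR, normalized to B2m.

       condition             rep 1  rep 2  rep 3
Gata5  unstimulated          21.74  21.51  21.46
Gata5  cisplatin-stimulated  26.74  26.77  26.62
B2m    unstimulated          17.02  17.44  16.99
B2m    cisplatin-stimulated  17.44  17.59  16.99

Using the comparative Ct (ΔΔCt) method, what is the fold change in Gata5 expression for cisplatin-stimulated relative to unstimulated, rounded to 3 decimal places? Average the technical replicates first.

0.032

Mean Ct: Gata5 unstimulated 21.570; Gata5 cisplatin-stimulated 26.710; B2m unstimulated 17.150; B2m cisplatin-stimulated 17.340
ΔCt(unstimulated) = 21.570 − 17.150 = 4.420
ΔCt(cisplatin-stimulated) = 26.710 − 17.340 = 9.370
ΔΔCt = 9.370 − 4.420 = 4.950
Fold change = 2^(−4.950) = 0.0324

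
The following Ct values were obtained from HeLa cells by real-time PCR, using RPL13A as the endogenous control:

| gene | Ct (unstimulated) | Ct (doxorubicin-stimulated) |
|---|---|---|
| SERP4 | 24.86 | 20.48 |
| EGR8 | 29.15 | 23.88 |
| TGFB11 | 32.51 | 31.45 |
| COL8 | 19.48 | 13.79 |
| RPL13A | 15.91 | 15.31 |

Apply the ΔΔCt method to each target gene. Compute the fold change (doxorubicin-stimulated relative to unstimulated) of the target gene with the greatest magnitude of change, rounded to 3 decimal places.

34.060

SERP4: ΔΔCt = (20.48−15.31) − (24.86−15.91) = 5.17 − 8.95 = -3.78; fold change = 2^3.78 = 13.737
EGR8: ΔΔCt = (23.88−15.31) − (29.15−15.91) = 8.57 − 13.24 = -4.67; fold change = 2^4.67 = 25.457
TGFB11: ΔΔCt = (31.45−15.31) − (32.51−15.91) = 16.14 − 16.60 = -0.46; fold change = 2^0.46 = 1.376
COL8: ΔΔCt = (13.79−15.31) − (19.48−15.91) = -1.52 − 3.57 = -5.09; fold change = 2^5.09 = 34.060
COL8 has the largest |ΔΔCt| = 5.09.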